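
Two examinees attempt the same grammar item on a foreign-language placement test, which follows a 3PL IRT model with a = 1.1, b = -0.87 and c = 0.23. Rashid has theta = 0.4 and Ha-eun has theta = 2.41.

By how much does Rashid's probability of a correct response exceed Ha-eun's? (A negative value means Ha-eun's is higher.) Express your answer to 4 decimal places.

-0.1324

P(theta) = c + (1 − c) · 1 / (1 + exp(−a(theta − b)))
P(Rashid) = 0.8473  [exponent 1.3970]
P(Ha-eun) = 0.9797  [exponent 3.6080]
Difference = 0.8473 − 0.9797 = -0.1324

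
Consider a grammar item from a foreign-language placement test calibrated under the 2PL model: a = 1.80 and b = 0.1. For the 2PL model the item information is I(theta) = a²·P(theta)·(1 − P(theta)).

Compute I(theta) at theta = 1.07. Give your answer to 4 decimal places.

0.4098

P = 1/(1+e^{-1.7460}) = 0.8514
P(1−P) = 0.8514 × 0.1486 = 0.1265
I = a² × P(1−P) = 1.80² × 0.1265 = 0.40981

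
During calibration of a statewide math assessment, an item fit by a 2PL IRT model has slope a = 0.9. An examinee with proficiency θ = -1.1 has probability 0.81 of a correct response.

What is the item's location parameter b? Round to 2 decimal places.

-2.71

P(θ) = 1 / (1 + exp(−a(θ − b)))
logit(0.81) = ln(0.81/0.19) = 1.4500
b = θ − logit/(a) = -1.1 − 1.4500/0.9000 = -2.7111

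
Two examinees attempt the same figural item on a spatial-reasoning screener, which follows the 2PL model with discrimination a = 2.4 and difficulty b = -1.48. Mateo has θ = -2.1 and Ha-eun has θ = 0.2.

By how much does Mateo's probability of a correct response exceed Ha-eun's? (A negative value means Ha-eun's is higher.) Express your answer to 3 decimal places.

-0.798

P(θ) = 1 / (1 + exp(−a(θ − b)))
P(Mateo) = 0.1842  [exponent -1.4880]
P(Ha-eun) = 0.9826  [exponent 4.0320]
Difference = 0.1842 − 0.9826 = -0.7983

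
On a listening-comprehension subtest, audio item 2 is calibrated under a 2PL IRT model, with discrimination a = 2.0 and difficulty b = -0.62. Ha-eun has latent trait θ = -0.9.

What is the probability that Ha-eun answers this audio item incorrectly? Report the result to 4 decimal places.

0.6365

P(θ) = 1 / (1 + exp(−a(θ − b)))
Exponent: 2.0 × (-0.9 − (-0.62)) = -0.5600
1/(1 + e^{0.5600}) = 0.3635
P(incorrect) = 1 − 0.3635 = 0.6365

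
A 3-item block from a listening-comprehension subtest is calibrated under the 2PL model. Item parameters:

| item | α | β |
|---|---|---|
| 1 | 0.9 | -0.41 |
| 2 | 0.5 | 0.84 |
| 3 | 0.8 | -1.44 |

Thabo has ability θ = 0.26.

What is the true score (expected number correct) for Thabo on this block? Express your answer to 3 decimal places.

1.870

P(θ) = 1 / (1 + exp(−α(θ − β)))
P_1 = 1/(1+e^{-0.6030}) = 0.6463
P_2 = 1/(1+e^{0.2900}) = 0.4280
P_3 = 1/(1+e^{-1.3600}) = 0.7958
E[score] = 0.6463 + 0.4280 + 0.7958 = 1.8701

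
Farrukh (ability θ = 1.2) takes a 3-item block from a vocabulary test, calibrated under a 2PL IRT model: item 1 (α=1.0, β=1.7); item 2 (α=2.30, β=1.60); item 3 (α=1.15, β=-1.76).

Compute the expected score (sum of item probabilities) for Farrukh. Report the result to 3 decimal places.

1.630

P(θ) = 1 / (1 + exp(−α(θ − β)))
P_1 = 1/(1+e^{0.5000}) = 0.3775
P_2 = 1/(1+e^{0.9200}) = 0.2850
P_3 = 1/(1+e^{-3.4040}) = 0.9678
E[score] = 0.3775 + 0.2850 + 0.9678 = 1.6303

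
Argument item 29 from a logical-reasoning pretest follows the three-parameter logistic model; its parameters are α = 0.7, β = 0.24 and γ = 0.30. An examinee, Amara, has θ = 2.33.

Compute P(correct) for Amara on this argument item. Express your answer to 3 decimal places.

P(θ) = γ + (1 − γ) · 1 / (1 + exp(−α(θ − β)))
Exponent: 0.7 × (2.33 − 0.24) = 1.4630
1/(1 + e^{-1.4630}) = 0.8120
P = 0.30 + 0.70 × 0.8120 = 0.8684

0.868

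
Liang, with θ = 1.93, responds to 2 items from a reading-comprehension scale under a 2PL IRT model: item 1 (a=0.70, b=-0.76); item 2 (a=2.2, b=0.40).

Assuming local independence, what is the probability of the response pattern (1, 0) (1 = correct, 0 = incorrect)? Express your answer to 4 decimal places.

0.0290

P(θ) = 1 / (1 + exp(−a(θ − b)))
P_1 = 1/(1+e^{-1.8830}) = 0.8680
P_2 = 1/(1+e^{-3.3660}) = 0.9666
L = P_1 × (1−P_2) = 0.8680 × 0.0334 = 0.02897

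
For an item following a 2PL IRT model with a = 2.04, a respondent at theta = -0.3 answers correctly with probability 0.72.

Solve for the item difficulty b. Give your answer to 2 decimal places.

-0.76

P(theta) = 1 / (1 + exp(−a(theta − b)))
logit(0.72) = ln(0.72/0.28) = 0.9445
b = theta − logit/(a) = -0.3 − 0.9445/2.0400 = -0.7630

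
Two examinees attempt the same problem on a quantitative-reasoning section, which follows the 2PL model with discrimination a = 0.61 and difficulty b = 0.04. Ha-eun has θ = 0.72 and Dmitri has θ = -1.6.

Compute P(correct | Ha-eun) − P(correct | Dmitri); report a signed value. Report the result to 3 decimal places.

0.333

P(θ) = 1 / (1 + exp(−a(θ − b)))
P(Ha-eun) = 0.6022  [exponent 0.4148]
P(Dmitri) = 0.2689  [exponent -1.0004]
Difference = 0.6022 − 0.2689 = 0.3334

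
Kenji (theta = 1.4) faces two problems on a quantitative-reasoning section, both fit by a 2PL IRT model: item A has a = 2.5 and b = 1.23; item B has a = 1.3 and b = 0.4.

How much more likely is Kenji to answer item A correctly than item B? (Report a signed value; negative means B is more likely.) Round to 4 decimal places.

P(theta) = 1 / (1 + exp(−a(theta − b)))
P_A = 0.6047
P_B = 0.7858
P_A − P_B = -0.1812

-0.1812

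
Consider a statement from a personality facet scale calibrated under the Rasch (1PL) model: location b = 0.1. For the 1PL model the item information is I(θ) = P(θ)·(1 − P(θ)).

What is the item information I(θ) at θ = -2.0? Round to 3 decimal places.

0.097

P = 1/(1+e^{2.1000}) = 0.1091
P(1−P) = 0.1091 × 0.8909 = 0.0972
I = P(1−P) = 0.09719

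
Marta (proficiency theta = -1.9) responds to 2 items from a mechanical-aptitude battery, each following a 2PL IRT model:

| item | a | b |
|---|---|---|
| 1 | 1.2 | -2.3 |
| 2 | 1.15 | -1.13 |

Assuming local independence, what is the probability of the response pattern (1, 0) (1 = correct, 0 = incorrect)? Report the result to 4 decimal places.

P(theta) = 1 / (1 + exp(−a(theta − b)))
P_1 = 1/(1+e^{-0.4800}) = 0.6177
P_2 = 1/(1+e^{0.8855}) = 0.2920
L = P_1 × (1−P_2) = 0.6177 × 0.7080 = 0.43734

0.4373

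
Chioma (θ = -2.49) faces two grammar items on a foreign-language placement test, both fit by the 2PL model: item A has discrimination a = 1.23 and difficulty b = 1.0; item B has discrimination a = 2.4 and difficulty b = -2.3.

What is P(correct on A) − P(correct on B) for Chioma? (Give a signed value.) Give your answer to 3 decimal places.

-0.374

P(θ) = 1 / (1 + exp(−a(θ − b)))
P_A = 0.0135
P_B = 0.3879
P_A − P_B = -0.3745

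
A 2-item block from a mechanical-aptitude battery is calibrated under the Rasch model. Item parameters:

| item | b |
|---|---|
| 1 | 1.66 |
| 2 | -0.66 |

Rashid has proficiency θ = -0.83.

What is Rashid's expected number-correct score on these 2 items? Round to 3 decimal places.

P(θ) = 1 / (1 + exp(−(θ − b)))
P_1 = 1/(1+e^{2.4900}) = 0.0766
P_2 = 1/(1+e^{0.1700}) = 0.4576
E[score] = 0.0766 + 0.4576 = 0.5342

0.534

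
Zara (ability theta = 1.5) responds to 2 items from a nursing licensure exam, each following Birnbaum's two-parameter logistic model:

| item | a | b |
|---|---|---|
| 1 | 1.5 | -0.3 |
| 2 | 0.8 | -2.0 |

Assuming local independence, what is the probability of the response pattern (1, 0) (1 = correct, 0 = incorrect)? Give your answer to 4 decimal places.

P(theta) = 1 / (1 + exp(−a(theta − b)))
P_1 = 1/(1+e^{-2.7000}) = 0.9370
P_2 = 1/(1+e^{-2.8000}) = 0.9427
L = P_1 × (1−P_2) = 0.9370 × 0.0573 = 0.05371

0.0537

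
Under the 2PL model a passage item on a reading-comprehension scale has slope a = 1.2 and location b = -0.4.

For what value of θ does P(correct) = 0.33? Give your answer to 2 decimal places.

-0.99

P(θ) = 1 / (1 + exp(−a(θ − b)))
logit = ln(0.3300/0.6700) = -0.7082
θ = b + logit/(a) = -0.4 + (-0.7082)/1.2000 = -0.9902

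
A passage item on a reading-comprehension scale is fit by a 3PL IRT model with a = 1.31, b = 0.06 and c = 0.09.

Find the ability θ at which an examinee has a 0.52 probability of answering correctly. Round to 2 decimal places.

P(θ) = c + (1 − c) · 1 / (1 + exp(−a(θ − b)))
Remove guessing floor: (0.52 − 0.09)/(1 − 0.09) = 0.4725
logit = ln(0.4725/0.5275) = -0.1100
θ = b + logit/(a) = 0.06 + (-0.1100)/1.3100 = -0.0240

-0.02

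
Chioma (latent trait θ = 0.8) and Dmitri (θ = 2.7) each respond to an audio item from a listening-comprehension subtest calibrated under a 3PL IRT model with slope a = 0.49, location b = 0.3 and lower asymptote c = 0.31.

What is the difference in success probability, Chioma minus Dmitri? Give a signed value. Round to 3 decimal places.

P(θ) = c + (1 − c) · 1 / (1 + exp(−a(θ − b)))
P(Chioma) = 0.6971  [exponent 0.2450]
P(Dmitri) = 0.8373  [exponent 1.1760]
Difference = 0.6971 − 0.8373 = -0.1403

-0.140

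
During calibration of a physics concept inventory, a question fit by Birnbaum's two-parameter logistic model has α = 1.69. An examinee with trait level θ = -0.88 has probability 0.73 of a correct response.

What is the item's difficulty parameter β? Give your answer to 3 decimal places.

-1.469

P(θ) = 1 / (1 + exp(−α(θ − β)))
logit(0.73) = ln(0.73/0.27) = 0.9946
β = θ − logit/(α) = -0.88 − 0.9946/1.6900 = -1.4685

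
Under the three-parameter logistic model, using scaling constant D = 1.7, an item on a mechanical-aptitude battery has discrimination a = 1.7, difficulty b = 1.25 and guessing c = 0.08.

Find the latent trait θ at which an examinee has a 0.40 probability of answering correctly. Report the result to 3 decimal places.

P(θ) = c + (1 − c) · 1 / (1 + exp(−D·a(θ − b)))
Remove guessing floor: (0.40 − 0.08)/(1 − 0.08) = 0.3478
logit = ln(0.3478/0.6522) = -0.6286
θ = b + logit/(1.7·a) = 1.25 + (-0.6286)/2.8900 = 1.0325

1.032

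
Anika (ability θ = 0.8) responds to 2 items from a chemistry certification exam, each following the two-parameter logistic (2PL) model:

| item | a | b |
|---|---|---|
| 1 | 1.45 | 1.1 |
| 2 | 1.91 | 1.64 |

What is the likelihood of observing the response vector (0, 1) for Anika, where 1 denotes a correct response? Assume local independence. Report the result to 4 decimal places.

P(θ) = 1 / (1 + exp(−a(θ − b)))
P_1 = 1/(1+e^{0.4350}) = 0.3929
P_2 = 1/(1+e^{1.6044}) = 0.1674
L = (1−P_1) × P_2 = 0.6071 × 0.1674 = 0.10160

0.1016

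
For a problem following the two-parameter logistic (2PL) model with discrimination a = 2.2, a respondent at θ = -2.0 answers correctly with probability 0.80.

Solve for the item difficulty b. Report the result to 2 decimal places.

P(θ) = 1 / (1 + exp(−a(θ − b)))
logit(0.80) = ln(0.80/0.20) = 1.3863
b = θ − logit/(a) = -2.0 − 1.3863/2.2000 = -2.6301

-2.63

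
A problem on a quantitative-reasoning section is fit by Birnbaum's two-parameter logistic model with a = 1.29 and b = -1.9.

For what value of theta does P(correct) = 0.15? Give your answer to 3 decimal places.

P(theta) = 1 / (1 + exp(−a(theta − b)))
logit = ln(0.1500/0.8500) = -1.7346
theta = b + logit/(a) = -1.9 + (-1.7346)/1.2900 = -3.2447

-3.245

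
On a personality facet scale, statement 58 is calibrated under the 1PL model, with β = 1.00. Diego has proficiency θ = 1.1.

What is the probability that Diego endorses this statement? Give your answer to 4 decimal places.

P(θ) = 1 / (1 + exp(−(θ − β)))
Exponent: (1.1 − 1.00) = 0.1000
1/(1 + e^{-0.1000}) = 0.5250
P = 0.5250

0.5250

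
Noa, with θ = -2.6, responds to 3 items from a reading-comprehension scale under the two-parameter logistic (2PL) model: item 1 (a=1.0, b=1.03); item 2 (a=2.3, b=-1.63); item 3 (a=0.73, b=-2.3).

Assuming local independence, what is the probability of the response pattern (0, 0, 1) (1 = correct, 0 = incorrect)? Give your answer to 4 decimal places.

P(θ) = 1 / (1 + exp(−a(θ − b)))
P_1 = 1/(1+e^{3.6300}) = 0.0258
P_2 = 1/(1+e^{2.2310}) = 0.0970
P_3 = 1/(1+e^{0.2190}) = 0.4455
L = (1−P_1) × (1−P_2) × P_3 = 0.9742 × 0.9030 × 0.4455 = 0.39187

0.3919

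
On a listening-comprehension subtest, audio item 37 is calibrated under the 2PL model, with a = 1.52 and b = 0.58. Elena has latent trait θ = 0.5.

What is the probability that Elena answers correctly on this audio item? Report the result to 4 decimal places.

0.4696

P(θ) = 1 / (1 + exp(−a(θ − b)))
Exponent: 1.52 × (0.5 − 0.58) = -0.1216
1/(1 + e^{0.1216}) = 0.4696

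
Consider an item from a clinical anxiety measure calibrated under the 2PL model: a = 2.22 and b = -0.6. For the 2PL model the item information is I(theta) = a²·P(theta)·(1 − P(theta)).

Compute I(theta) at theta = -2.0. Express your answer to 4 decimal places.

0.2018

P = 1/(1+e^{3.1080}) = 0.0428
P(1−P) = 0.0428 × 0.9572 = 0.0409
I = a² × P(1−P) = 2.22² × 0.0409 = 0.20181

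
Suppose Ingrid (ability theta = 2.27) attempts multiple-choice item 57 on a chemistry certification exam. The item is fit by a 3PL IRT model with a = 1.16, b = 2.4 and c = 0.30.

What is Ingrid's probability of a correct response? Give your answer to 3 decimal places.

0.624

P(theta) = c + (1 − c) · 1 / (1 + exp(−a(theta − b)))
Exponent: 1.16 × (2.27 − 2.4) = -0.1508
1/(1 + e^{0.1508}) = 0.4624
P = 0.30 + 0.70 × 0.4624 = 0.6237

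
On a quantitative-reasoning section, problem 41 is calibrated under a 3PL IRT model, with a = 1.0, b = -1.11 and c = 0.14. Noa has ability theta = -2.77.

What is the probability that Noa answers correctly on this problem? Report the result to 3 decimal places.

0.277

P(theta) = c + (1 − c) · 1 / (1 + exp(−a(theta − b)))
Exponent: 1.0 × (-2.77 − (-1.11)) = -1.6600
1/(1 + e^{1.6600}) = 0.1598
P = 0.14 + 0.86 × 0.1598 = 0.2774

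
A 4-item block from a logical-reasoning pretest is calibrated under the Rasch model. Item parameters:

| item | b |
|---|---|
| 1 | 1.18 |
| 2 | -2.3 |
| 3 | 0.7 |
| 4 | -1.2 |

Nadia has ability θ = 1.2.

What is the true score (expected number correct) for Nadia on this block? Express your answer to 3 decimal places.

P(θ) = 1 / (1 + exp(−(θ − b)))
P_1 = 1/(1+e^{-0.0200}) = 0.5050
P_2 = 1/(1+e^{-3.5000}) = 0.9707
P_3 = 1/(1+e^{-0.5000}) = 0.6225
P_4 = 1/(1+e^{-2.4000}) = 0.9168
E[score] = 0.5050 + 0.9707 + 0.6225 + 0.9168 = 3.0150

3.015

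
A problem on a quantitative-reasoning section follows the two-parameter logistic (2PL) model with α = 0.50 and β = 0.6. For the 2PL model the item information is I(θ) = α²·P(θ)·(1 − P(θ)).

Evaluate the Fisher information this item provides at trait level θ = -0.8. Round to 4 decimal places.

P = 1/(1+e^{0.7000}) = 0.3318
P(1−P) = 0.3318 × 0.6682 = 0.2217
I = α² × P(1−P) = 0.50² × 0.2217 = 0.05543

0.0554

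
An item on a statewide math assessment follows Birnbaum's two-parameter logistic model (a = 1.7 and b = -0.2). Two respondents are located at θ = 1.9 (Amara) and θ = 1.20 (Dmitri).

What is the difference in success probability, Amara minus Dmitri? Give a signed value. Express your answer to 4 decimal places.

0.0573

P(θ) = 1 / (1 + exp(−a(θ − b)))
P(Amara) = 0.9726  [exponent 3.5700]
P(Dmitri) = 0.9153  [exponent 2.3800]
Difference = 0.9726 − 0.9153 = 0.0573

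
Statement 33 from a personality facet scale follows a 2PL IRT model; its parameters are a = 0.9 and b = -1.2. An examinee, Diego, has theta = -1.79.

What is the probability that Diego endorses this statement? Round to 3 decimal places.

P(theta) = 1 / (1 + exp(−a(theta − b)))
Exponent: 0.9 × (-1.79 − (-1.2)) = -0.5310
1/(1 + e^{0.5310}) = 0.3703

0.370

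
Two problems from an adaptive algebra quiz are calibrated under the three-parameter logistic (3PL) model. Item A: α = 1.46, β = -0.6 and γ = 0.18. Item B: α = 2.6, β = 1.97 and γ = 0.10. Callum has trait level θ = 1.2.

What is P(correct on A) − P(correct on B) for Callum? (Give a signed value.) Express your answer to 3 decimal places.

P(θ) = γ + (1 − γ) · 1 / (1 + exp(−α(θ − β)))
P_A = 0.9448
P_B = 0.2071
P_A − P_B = 0.7377

0.738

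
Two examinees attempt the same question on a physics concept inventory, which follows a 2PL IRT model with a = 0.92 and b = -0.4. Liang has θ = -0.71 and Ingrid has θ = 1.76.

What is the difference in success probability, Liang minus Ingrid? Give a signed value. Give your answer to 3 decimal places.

-0.450

P(θ) = 1 / (1 + exp(−a(θ − b)))
P(Liang) = 0.4292  [exponent -0.2852]
P(Ingrid) = 0.8794  [exponent 1.9872]
Difference = 0.4292 − 0.8794 = -0.4503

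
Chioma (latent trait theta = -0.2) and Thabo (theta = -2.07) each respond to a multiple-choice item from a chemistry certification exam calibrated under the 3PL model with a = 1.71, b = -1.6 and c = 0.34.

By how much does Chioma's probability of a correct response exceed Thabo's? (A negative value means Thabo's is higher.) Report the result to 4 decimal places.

0.4007

P(theta) = c + (1 − c) · 1 / (1 + exp(−a(theta − b)))
P(Chioma) = 0.9448  [exponent 2.3940]
P(Thabo) = 0.5441  [exponent -0.8037]
Difference = 0.9448 − 0.5441 = 0.4007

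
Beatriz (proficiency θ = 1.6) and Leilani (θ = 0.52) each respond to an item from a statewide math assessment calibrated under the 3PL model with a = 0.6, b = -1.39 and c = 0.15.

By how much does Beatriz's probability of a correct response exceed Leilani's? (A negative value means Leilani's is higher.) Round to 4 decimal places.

0.0838

P(θ) = c + (1 − c) · 1 / (1 + exp(−a(θ − b)))
P(Beatriz) = 0.8788  [exponent 1.7940]
P(Leilani) = 0.7950  [exponent 1.1460]
Difference = 0.8788 − 0.7950 = 0.0838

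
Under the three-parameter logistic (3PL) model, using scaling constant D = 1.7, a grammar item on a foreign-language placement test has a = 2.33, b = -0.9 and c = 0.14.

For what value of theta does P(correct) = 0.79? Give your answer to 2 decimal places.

P(theta) = c + (1 − c) · 1 / (1 + exp(−D·a(theta − b)))
Remove guessing floor: (0.79 − 0.14)/(1 − 0.14) = 0.7558
logit = ln(0.7558/0.2442) = 1.1299
theta = b + logit/(1.7·a) = -0.9 + 1.1299/3.9610 = -0.6148

-0.61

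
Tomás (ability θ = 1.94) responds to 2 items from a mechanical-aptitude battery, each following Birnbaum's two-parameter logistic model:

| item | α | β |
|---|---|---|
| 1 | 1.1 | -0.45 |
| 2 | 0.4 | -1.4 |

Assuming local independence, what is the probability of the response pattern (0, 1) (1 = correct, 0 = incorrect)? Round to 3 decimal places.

0.053

P(θ) = 1 / (1 + exp(−α(θ − β)))
P_1 = 1/(1+e^{-2.6290}) = 0.9327
P_2 = 1/(1+e^{-1.3360}) = 0.7918
L = (1−P_1) × P_2 = 0.0673 × 0.7918 = 0.05329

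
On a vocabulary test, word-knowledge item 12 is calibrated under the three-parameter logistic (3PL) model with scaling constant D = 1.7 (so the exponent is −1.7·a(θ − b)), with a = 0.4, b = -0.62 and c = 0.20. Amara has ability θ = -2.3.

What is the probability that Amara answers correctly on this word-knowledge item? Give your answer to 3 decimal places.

0.394

P(θ) = c + (1 − c) · 1 / (1 + exp(−D·a(θ − b)))
Exponent: 1.7 × 0.4 × (-2.3 − (-0.62)) = -1.1424
1/(1 + e^{1.1424}) = 0.2419
P = 0.20 + 0.80 × 0.2419 = 0.3935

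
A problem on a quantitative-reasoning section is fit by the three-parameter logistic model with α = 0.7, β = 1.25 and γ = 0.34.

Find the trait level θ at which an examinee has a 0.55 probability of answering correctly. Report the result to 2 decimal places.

P(θ) = γ + (1 − γ) · 1 / (1 + exp(−α(θ − β)))
Remove guessing floor: (0.55 − 0.34)/(1 − 0.34) = 0.3182
logit = ln(0.3182/0.6818) = -0.7621
θ = β + logit/(α) = 1.25 + (-0.7621)/0.7000 = 0.1612

0.16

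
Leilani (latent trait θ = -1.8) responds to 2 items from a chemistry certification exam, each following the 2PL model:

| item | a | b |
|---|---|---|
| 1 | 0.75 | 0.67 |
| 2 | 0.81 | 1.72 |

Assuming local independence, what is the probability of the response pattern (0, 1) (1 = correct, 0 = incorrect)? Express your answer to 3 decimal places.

0.047

P(θ) = 1 / (1 + exp(−a(θ − b)))
P_1 = 1/(1+e^{1.8525}) = 0.1356
P_2 = 1/(1+e^{2.8512}) = 0.0546
L = (1−P_1) × P_2 = 0.8644 × 0.0546 = 0.04721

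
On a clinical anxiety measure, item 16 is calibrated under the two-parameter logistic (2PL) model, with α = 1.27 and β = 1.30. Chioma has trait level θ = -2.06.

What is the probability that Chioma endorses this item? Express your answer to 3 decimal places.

P(θ) = 1 / (1 + exp(−α(θ − β)))
Exponent: 1.27 × (-2.06 − 1.30) = -4.2672
1/(1 + e^{4.2672}) = 0.0138

0.014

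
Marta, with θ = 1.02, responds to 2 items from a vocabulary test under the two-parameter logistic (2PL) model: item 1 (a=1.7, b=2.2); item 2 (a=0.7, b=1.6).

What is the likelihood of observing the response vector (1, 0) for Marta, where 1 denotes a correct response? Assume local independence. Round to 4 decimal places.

0.0712

P(θ) = 1 / (1 + exp(−a(θ − b)))
P_1 = 1/(1+e^{2.0060}) = 0.1186
P_2 = 1/(1+e^{0.4060}) = 0.3999
L = P_1 × (1−P_2) = 0.1186 × 0.6001 = 0.07116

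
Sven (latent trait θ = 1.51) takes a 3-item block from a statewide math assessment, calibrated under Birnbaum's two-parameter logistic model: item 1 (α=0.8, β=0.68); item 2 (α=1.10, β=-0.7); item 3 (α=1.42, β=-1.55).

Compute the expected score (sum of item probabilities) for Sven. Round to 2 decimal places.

P(θ) = 1 / (1 + exp(−α(θ − β)))
P_1 = 1/(1+e^{-0.6640}) = 0.6602
P_2 = 1/(1+e^{-2.4310}) = 0.9192
P_3 = 1/(1+e^{-4.3452}) = 0.9872
E[score] = 0.6602 + 0.9192 + 0.9872 = 2.5665

2.57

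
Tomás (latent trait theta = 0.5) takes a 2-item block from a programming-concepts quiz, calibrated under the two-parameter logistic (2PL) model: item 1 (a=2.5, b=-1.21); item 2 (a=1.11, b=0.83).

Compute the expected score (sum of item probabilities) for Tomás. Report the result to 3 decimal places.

1.396

P(theta) = 1 / (1 + exp(−a(theta − b)))
P_1 = 1/(1+e^{-4.2750}) = 0.9863
P_2 = 1/(1+e^{0.3663}) = 0.4094
E[score] = 0.9863 + 0.4094 = 1.3957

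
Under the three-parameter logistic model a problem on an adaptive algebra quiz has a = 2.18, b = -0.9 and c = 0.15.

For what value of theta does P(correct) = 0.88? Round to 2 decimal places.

P(theta) = c + (1 − c) · 1 / (1 + exp(−a(theta − b)))
Remove guessing floor: (0.88 − 0.15)/(1 − 0.15) = 0.8588
logit = ln(0.8588/0.1412) = 1.8056
theta = b + logit/(a) = -0.9 + 1.8056/2.1800 = -0.0718

-0.07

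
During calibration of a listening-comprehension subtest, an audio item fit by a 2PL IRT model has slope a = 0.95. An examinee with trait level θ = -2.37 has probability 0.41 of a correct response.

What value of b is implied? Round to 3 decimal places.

P(θ) = 1 / (1 + exp(−a(θ − b)))
logit(0.41) = ln(0.41/0.59) = -0.3640
b = θ − logit/(a) = -2.37 − (-0.3640)/0.9500 = -1.9869

-1.987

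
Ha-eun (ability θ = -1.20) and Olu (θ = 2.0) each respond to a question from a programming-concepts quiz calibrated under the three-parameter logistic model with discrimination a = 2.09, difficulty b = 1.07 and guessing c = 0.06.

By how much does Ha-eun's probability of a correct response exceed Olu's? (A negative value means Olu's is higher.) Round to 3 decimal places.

P(θ) = c + (1 − c) · 1 / (1 + exp(−a(θ − b)))
P(Ha-eun) = 0.0681  [exponent -4.7443]
P(Olu) = 0.8823  [exponent 1.9437]
Difference = 0.0681 − 0.8823 = -0.8142

-0.814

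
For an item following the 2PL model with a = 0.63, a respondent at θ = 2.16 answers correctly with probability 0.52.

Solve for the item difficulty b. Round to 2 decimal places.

2.03

P(θ) = 1 / (1 + exp(−a(θ − b)))
logit(0.52) = ln(0.52/0.48) = 0.0800
b = θ − logit/(a) = 2.16 − 0.0800/0.6300 = 2.0329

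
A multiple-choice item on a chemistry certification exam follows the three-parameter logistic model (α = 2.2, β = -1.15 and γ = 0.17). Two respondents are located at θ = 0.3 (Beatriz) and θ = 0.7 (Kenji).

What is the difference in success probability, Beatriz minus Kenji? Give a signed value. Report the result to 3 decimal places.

P(θ) = γ + (1 − γ) · 1 / (1 + exp(−α(θ − β)))
P(Beatriz) = 0.9672  [exponent 3.1900]
P(Kenji) = 0.9861  [exponent 4.0700]
Difference = 0.9672 − 0.9861 = -0.0189

-0.019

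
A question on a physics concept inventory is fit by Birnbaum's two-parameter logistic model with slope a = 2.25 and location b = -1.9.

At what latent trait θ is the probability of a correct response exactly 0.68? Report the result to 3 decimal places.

P(θ) = 1 / (1 + exp(−a(θ − b)))
logit = ln(0.6800/0.3200) = 0.7538
θ = b + logit/(a) = -1.9 + 0.7538/2.2500 = -1.5650

-1.565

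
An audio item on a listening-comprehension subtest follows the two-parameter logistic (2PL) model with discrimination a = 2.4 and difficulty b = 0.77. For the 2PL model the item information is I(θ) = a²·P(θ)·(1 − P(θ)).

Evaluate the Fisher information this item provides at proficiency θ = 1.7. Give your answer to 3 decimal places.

0.504

P = 1/(1+e^{-2.2320}) = 0.9031
P(1−P) = 0.9031 × 0.0969 = 0.0875
I = a² × P(1−P) = 2.4² × 0.0875 = 0.50412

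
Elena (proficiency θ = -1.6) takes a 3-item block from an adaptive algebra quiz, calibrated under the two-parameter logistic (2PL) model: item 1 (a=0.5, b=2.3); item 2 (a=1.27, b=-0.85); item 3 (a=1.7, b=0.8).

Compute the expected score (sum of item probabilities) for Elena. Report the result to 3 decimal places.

P(θ) = 1 / (1 + exp(−a(θ − b)))
P_1 = 1/(1+e^{1.9500}) = 0.1246
P_2 = 1/(1+e^{0.9525}) = 0.2784
P_3 = 1/(1+e^{4.0800}) = 0.0166
E[score] = 0.1246 + 0.2784 + 0.0166 = 0.4196

0.420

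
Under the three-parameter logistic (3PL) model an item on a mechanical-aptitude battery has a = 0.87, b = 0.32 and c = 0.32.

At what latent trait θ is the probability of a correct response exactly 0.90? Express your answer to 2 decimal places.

P(θ) = c + (1 − c) · 1 / (1 + exp(−a(θ − b)))
Remove guessing floor: (0.90 − 0.32)/(1 − 0.32) = 0.8529
logit = ln(0.8529/0.1471) = 1.7579
θ = b + logit/(a) = 0.32 + 1.7579/0.8700 = 2.3405

2.34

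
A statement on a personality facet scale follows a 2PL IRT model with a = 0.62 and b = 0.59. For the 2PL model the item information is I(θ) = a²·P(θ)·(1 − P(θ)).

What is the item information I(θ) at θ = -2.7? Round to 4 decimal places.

0.0391

P = 1/(1+e^{2.0398}) = 0.1151
P(1−P) = 0.1151 × 0.8849 = 0.1018
I = a² × P(1−P) = 0.62² × 0.1018 = 0.03915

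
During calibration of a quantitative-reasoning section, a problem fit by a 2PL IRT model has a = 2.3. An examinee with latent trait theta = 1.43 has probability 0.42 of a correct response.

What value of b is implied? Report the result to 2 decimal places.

1.57

P(theta) = 1 / (1 + exp(−a(theta − b)))
logit(0.42) = ln(0.42/0.58) = -0.3228
b = theta − logit/(a) = 1.43 − (-0.3228)/2.3000 = 1.5703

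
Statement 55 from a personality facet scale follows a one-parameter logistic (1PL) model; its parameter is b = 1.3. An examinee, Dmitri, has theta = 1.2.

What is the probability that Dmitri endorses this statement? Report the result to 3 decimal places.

P(theta) = 1 / (1 + exp(−(theta − b)))
Exponent: (1.2 − 1.3) = -0.1000
1/(1 + e^{0.1000}) = 0.4750
P = 0.4750

0.475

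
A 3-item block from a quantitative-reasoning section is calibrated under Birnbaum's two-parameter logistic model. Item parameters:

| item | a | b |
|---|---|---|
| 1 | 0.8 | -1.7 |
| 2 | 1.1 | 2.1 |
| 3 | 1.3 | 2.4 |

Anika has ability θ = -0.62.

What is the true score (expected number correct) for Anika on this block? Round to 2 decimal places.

P(θ) = 1 / (1 + exp(−a(θ − b)))
P_1 = 1/(1+e^{-0.8640}) = 0.7035
P_2 = 1/(1+e^{2.9920}) = 0.0478
P_3 = 1/(1+e^{3.9260}) = 0.0193
E[score] = 0.7035 + 0.0478 + 0.0193 = 0.7706

0.77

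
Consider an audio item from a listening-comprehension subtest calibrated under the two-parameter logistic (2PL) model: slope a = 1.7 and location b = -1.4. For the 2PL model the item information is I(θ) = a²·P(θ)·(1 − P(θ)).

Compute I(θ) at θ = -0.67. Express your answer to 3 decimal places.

P = 1/(1+e^{-1.2410}) = 0.7757
P(1−P) = 0.7757 × 0.2243 = 0.1740
I = a² × P(1−P) = 1.7² × 0.1740 = 0.50277

0.503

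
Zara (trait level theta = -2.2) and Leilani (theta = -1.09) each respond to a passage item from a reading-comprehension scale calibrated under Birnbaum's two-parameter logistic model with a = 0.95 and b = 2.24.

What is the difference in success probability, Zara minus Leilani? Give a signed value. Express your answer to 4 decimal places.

-0.0260

P(theta) = 1 / (1 + exp(−a(theta − b)))
P(Zara) = 0.0145  [exponent -4.2180]
P(Leilani) = 0.0406  [exponent -3.1635]
Difference = 0.0145 − 0.0406 = -0.0260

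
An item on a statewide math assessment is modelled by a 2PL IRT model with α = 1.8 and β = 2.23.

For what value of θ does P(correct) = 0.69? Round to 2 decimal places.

P(θ) = 1 / (1 + exp(−α(θ − β)))
logit = ln(0.6900/0.3100) = 0.8001
θ = β + logit/(α) = 2.23 + 0.8001/1.8000 = 2.6745

2.67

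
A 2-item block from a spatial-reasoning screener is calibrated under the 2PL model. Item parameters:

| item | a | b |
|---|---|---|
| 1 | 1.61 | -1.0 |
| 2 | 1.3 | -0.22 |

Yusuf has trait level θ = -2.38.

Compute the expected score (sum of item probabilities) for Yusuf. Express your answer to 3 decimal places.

0.155

P(θ) = 1 / (1 + exp(−a(θ − b)))
P_1 = 1/(1+e^{2.2218}) = 0.0978
P_2 = 1/(1+e^{2.8080}) = 0.0569
E[score] = 0.0978 + 0.0569 = 0.1547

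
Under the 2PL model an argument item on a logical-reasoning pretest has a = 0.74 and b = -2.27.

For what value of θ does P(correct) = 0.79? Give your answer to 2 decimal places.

-0.48

P(θ) = 1 / (1 + exp(−a(θ − b)))
logit = ln(0.7900/0.2100) = 1.3249
θ = b + logit/(a) = -2.27 + 1.3249/0.7400 = -0.4796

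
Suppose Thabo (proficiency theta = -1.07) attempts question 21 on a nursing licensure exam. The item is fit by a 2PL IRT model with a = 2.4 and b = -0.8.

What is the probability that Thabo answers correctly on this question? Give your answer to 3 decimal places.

0.343

P(theta) = 1 / (1 + exp(−a(theta − b)))
Exponent: 2.4 × (-1.07 − (-0.8)) = -0.6480
1/(1 + e^{0.6480}) = 0.3434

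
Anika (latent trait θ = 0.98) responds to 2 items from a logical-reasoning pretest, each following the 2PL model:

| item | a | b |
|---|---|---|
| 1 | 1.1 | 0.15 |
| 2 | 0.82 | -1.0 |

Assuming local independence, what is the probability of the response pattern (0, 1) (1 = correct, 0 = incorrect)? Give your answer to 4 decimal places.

P(θ) = 1 / (1 + exp(−a(θ − b)))
P_1 = 1/(1+e^{-0.9130}) = 0.7136
P_2 = 1/(1+e^{-1.6236}) = 0.8353
L = (1−P_1) × P_2 = 0.2864 × 0.8353 = 0.23922

0.2392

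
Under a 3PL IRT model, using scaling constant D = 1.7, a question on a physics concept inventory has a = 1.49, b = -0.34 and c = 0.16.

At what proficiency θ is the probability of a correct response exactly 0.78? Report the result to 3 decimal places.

0.069

P(θ) = c + (1 − c) · 1 / (1 + exp(−D·a(θ − b)))
Remove guessing floor: (0.78 − 0.16)/(1 − 0.16) = 0.7381
logit = ln(0.7381/0.2619) = 1.0361
θ = b + logit/(1.7·a) = -0.34 + 1.0361/2.5330 = 0.0690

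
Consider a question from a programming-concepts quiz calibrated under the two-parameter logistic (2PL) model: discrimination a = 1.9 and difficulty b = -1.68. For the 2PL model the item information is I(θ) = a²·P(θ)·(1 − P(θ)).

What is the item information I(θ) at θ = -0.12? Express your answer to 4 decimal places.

0.1685

P = 1/(1+e^{-2.9640}) = 0.9509
P(1−P) = 0.9509 × 0.0491 = 0.0467
I = a² × P(1−P) = 1.9² × 0.0467 = 0.16848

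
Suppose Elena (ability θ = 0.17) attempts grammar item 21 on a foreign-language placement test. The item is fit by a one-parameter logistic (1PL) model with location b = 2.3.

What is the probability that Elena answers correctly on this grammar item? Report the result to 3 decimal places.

P(θ) = 1 / (1 + exp(−(θ − b)))
Exponent: (0.17 − 2.3) = -2.1300
1/(1 + e^{2.1300}) = 0.1062
P = 0.1062

0.106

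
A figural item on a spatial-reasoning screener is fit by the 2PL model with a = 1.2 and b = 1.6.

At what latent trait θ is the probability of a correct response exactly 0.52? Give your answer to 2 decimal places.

1.67

P(θ) = 1 / (1 + exp(−a(θ − b)))
logit = ln(0.5200/0.4800) = 0.0800
θ = b + logit/(a) = 1.6 + 0.0800/1.2000 = 1.6667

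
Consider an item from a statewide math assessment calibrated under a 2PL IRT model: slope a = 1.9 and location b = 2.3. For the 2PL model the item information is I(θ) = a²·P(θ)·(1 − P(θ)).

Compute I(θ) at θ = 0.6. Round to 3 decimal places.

P = 1/(1+e^{3.2300}) = 0.0381
P(1−P) = 0.0381 × 0.9619 = 0.0366
I = a² × P(1−P) = 1.9² × 0.0366 = 0.13214

0.132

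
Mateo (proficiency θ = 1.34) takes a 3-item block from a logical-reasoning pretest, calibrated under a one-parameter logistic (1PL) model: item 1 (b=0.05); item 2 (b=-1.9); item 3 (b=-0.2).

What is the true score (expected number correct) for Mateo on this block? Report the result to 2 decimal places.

P(θ) = 1 / (1 + exp(−(θ − b)))
P_1 = 1/(1+e^{-1.2900}) = 0.7841
P_2 = 1/(1+e^{-3.2400}) = 0.9623
P_3 = 1/(1+e^{-1.5400}) = 0.8235
E[score] = 0.7841 + 0.9623 + 0.8235 = 2.5699

2.57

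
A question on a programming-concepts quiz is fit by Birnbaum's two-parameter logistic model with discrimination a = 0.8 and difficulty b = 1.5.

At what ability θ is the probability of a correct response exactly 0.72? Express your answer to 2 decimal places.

P(θ) = 1 / (1 + exp(−a(θ − b)))
logit = ln(0.7200/0.2800) = 0.9445
θ = b + logit/(a) = 1.5 + 0.9445/0.8000 = 2.6806

2.68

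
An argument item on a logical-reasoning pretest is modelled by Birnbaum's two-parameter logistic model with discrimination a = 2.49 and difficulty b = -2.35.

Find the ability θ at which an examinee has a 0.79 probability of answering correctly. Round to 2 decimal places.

P(θ) = 1 / (1 + exp(−a(θ − b)))
logit = ln(0.7900/0.2100) = 1.3249
θ = b + logit/(a) = -2.35 + 1.3249/2.4900 = -1.8179

-1.82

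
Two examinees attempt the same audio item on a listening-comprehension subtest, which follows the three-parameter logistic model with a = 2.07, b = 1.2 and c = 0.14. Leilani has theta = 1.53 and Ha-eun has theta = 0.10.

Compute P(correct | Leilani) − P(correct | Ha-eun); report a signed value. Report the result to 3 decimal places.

P(theta) = c + (1 − c) · 1 / (1 + exp(−a(theta − b)))
P(Leilani) = 0.7114  [exponent 0.6831]
P(Ha-eun) = 0.2200  [exponent -2.2770]
Difference = 0.7114 − 0.2200 = 0.4914

0.491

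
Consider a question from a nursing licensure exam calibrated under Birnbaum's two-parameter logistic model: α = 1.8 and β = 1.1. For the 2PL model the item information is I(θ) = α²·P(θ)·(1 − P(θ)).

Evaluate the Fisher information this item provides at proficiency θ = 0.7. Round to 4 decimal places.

0.7135

P = 1/(1+e^{0.7200}) = 0.3274
P(1−P) = 0.3274 × 0.6726 = 0.2202
I = α² × P(1−P) = 1.8² × 0.2202 = 0.71347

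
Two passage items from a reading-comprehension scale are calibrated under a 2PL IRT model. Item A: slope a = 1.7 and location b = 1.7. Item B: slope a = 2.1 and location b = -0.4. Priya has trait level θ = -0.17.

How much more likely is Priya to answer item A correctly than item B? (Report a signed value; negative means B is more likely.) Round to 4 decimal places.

P(θ) = 1 / (1 + exp(−a(θ − b)))
P_A = 0.0400
P_B = 0.6185
P_A − P_B = -0.5785

-0.5785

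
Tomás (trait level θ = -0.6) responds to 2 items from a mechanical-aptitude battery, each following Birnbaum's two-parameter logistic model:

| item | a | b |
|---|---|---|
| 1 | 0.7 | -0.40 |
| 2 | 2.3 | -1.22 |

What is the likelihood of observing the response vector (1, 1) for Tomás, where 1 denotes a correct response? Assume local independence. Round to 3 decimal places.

P(θ) = 1 / (1 + exp(−a(θ − b)))
P_1 = 1/(1+e^{0.1400}) = 0.4651
P_2 = 1/(1+e^{-1.4260}) = 0.8063
L = P_1 × P_2 = 0.4651 × 0.8063 = 0.37496

0.375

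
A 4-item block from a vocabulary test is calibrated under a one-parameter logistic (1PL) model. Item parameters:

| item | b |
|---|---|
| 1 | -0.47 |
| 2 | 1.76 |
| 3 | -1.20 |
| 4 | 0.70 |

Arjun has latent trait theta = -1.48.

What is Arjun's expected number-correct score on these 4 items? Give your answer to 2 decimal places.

P(theta) = 1 / (1 + exp(−(theta − b)))
P_1 = 1/(1+e^{1.0100}) = 0.2670
P_2 = 1/(1+e^{3.2400}) = 0.0377
P_3 = 1/(1+e^{0.2800}) = 0.4305
P_4 = 1/(1+e^{2.1800}) = 0.1016
E[score] = 0.2670 + 0.0377 + 0.4305 + 0.1016 = 0.8367

0.84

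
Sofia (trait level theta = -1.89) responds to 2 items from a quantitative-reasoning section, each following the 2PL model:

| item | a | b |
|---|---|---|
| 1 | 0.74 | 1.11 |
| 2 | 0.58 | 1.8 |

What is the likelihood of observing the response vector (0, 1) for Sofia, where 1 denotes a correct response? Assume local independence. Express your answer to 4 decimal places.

P(theta) = 1 / (1 + exp(−a(theta − b)))
P_1 = 1/(1+e^{2.2200}) = 0.0980
P_2 = 1/(1+e^{2.1402}) = 0.1053
L = (1−P_1) × P_2 = 0.9020 × 0.1053 = 0.09494

0.0949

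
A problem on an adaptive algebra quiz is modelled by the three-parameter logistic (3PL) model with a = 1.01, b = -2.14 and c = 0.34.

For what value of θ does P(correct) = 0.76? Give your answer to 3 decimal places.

P(θ) = c + (1 − c) · 1 / (1 + exp(−a(θ − b)))
Remove guessing floor: (0.76 − 0.34)/(1 − 0.34) = 0.6364
logit = ln(0.6364/0.3636) = 0.5596
θ = b + logit/(a) = -2.14 + 0.5596/1.0100 = -1.5859

-1.586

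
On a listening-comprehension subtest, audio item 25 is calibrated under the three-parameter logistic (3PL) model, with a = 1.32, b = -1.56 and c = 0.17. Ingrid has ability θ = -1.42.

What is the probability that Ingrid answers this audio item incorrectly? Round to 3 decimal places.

0.377

P(θ) = c + (1 − c) · 1 / (1 + exp(−a(θ − b)))
Exponent: 1.32 × (-1.42 − (-1.56)) = 0.1848
1/(1 + e^{-0.1848}) = 0.5461
P = 0.17 + 0.83 × 0.5461 = 0.6232
P(incorrect) = 1 − 0.6232 = 0.3768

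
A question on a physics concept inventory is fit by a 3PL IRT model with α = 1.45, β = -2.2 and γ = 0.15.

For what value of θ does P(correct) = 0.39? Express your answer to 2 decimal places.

-2.84

P(θ) = γ + (1 − γ) · 1 / (1 + exp(−α(θ − β)))
Remove guessing floor: (0.39 − 0.15)/(1 − 0.15) = 0.2824
logit = ln(0.2824/0.7176) = -0.9328
θ = β + logit/(α) = -2.2 + (-0.9328)/1.4500 = -2.8433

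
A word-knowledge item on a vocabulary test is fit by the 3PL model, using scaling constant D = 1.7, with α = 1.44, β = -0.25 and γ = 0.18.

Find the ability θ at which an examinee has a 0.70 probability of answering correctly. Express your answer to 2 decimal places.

-0.03

P(θ) = γ + (1 − γ) · 1 / (1 + exp(−D·α(θ − β)))
Remove guessing floor: (0.70 − 0.18)/(1 − 0.18) = 0.6341
logit = ln(0.6341/0.3659) = 0.5500
θ = β + logit/(1.7·α) = -0.25 + 0.5500/2.4480 = -0.0253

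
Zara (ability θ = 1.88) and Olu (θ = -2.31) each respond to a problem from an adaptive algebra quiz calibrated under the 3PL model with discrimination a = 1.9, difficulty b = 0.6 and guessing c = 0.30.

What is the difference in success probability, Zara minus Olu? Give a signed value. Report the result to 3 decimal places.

0.641

P(θ) = c + (1 − c) · 1 / (1 + exp(−a(θ − b)))
P(Zara) = 0.9435  [exponent 2.4320]
P(Olu) = 0.3028  [exponent -5.5290]
Difference = 0.9435 − 0.3028 = 0.6407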